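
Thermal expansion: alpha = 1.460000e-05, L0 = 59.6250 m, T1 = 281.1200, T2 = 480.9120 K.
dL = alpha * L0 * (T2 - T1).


dT = 199.7920 K
dL = 1.460000e-05 * 59.6250 * 199.7920 = 0.173924 m
L_final = 59.798924 m

dL = 0.173924 m


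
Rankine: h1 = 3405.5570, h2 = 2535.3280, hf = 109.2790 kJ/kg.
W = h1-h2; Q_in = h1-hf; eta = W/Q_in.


W = 870.2290 kJ/kg
Q_in = 3296.2780 kJ/kg
eta = 0.2640 = 26.4004%

eta = 26.4004%


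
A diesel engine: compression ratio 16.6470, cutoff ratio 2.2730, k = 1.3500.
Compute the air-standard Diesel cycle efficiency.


r^(k-1) = 2.6759
rc^k = 3.0298
eta = 0.5586 = 55.8616%

55.8616%


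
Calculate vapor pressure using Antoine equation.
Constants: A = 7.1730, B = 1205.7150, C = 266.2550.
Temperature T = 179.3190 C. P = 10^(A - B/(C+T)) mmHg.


C+T = 445.5740
B/(C+T) = 2.7060
log10(P) = 7.1730 - 2.7060 = 4.4670
P = 10^4.4670 = 29310.1811 mmHg

29310.1811 mmHg


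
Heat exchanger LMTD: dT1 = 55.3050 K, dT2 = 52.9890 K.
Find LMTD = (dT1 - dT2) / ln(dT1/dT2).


dT1/dT2 = 1.0437
ln(dT1/dT2) = 0.0428
LMTD = 2.3160 / 0.0428 = 54.1387 K

54.1387 K


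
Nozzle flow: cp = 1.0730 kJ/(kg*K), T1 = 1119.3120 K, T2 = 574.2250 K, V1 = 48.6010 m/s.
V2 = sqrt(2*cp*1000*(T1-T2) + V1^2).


dT = 545.0870 K
2*cp*1000*dT = 1169756.7020
V1^2 = 2362.0572
V2 = sqrt(1172118.7592) = 1082.6443 m/s

1082.6443 m/s


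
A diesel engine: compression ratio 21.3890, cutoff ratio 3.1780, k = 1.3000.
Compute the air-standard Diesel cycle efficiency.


r^(k-1) = 2.5064
rc^k = 4.4957
eta = 0.5074 = 50.7417%

50.7417%


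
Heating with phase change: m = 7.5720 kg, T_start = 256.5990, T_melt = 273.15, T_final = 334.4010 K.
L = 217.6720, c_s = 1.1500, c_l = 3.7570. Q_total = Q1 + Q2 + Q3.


Q1 (sensible, solid) = 7.5720 * 1.1500 * 16.5510 = 144.1228 kJ
Q2 (latent) = 7.5720 * 217.6720 = 1648.2124 kJ
Q3 (sensible, liquid) = 7.5720 * 3.7570 * 61.2510 = 1742.4687 kJ
Q_total = 3534.8039 kJ

3534.8039 kJ


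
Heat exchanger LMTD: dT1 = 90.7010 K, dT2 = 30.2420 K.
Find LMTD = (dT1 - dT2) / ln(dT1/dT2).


dT1/dT2 = 2.9992
ln(dT1/dT2) = 1.0983
LMTD = 60.4590 / 1.0983 = 55.0460 K

55.0460 K


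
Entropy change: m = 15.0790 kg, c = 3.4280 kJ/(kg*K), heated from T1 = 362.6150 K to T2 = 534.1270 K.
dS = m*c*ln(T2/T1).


T2/T1 = 1.4730
ln(T2/T1) = 0.3873
dS = 15.0790 * 3.4280 * 0.3873 = 20.0194 kJ/K

20.0194 kJ/K


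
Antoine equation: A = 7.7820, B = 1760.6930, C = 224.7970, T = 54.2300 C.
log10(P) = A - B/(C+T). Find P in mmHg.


C+T = 279.0270
B/(C+T) = 6.3101
log10(P) = 7.7820 - 6.3101 = 1.4719
P = 10^1.4719 = 29.6403 mmHg

29.6403 mmHg


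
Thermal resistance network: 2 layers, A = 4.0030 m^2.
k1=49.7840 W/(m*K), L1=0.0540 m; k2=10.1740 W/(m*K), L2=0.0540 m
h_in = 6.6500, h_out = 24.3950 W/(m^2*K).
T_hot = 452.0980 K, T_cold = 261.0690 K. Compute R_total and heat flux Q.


R_conv_in = 1/(6.6500*4.0030) = 0.0376
R_1 = 0.0540/(49.7840*4.0030) = 0.0003
R_2 = 0.0540/(10.1740*4.0030) = 0.0013
R_conv_out = 1/(24.3950*4.0030) = 0.0102
R_total = 0.0494 K/W
Q = 191.0290 / 0.0494 = 3866.7476 W

R_total = 0.0494 K/W, Q = 3866.7476 W


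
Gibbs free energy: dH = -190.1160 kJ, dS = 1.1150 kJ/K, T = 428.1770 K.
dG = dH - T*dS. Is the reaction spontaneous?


T*dS = 428.1770 * 1.1150 = 477.4174 kJ
dG = -190.1160 - 477.4174 = -667.5334 kJ (spontaneous)

dG = -667.5334 kJ, spontaneous


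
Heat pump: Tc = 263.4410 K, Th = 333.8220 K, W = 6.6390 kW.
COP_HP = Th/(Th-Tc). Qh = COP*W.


COP = 333.8220 / 70.3810 = 4.7431
Qh = 4.7431 * 6.6390 = 31.4892 kW

COP = 4.7431, Qh = 31.4892 kW


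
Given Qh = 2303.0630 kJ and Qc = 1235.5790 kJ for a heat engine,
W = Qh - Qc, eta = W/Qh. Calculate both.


W = 2303.0630 - 1235.5790 = 1067.4840 kJ
eta = 1067.4840 / 2303.0630 = 0.4635 = 46.3506%

W = 1067.4840 kJ, eta = 46.3506%


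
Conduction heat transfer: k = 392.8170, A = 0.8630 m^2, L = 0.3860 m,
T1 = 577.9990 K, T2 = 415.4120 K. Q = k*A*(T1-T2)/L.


dT = 162.5870 K
Q = 392.8170 * 0.8630 * 162.5870 / 0.3860 = 142790.5884 W

142790.5884 W


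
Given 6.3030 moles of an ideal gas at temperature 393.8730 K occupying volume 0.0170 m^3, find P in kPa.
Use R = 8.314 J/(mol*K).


P = nRT/V = 6.3030 * 8.314 * 393.8730 / 0.0170
= 20640.1827 / 0.0170 = 1214128.3970 Pa = 1214.1284 kPa

1214.1284 kPa


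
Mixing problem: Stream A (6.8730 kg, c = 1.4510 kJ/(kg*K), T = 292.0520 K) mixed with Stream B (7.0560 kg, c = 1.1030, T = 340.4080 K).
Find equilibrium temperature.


num = 5561.8702
den = 17.7555
Tf = 313.2479 K

313.2479 K


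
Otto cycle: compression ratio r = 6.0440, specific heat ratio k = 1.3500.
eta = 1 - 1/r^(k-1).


r^(k-1) = 1.8770
eta = 1 - 1/1.8770 = 0.4672 = 46.7234%

46.7234%


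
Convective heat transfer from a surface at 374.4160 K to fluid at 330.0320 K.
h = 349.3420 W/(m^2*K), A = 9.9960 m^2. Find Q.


dT = 44.3840 K
Q = 349.3420 * 9.9960 * 44.3840 = 154989.9325 W

154989.9325 W


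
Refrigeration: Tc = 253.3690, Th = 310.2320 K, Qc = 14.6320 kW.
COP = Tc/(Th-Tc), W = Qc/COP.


COP = 253.3690 / 56.8630 = 4.4558
W = 14.6320 / 4.4558 = 3.2838 kW

COP = 4.4558, W = 3.2838 kW


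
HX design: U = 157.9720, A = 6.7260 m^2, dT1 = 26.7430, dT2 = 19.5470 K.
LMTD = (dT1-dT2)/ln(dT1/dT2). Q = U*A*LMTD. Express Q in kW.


LMTD = 22.9573 K
Q = 157.9720 * 6.7260 * 22.9573 = 24392.6264 W = 24.3926 kW

24.3926 kW


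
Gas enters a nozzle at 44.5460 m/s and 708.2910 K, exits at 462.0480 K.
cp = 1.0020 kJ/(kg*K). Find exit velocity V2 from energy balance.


dT = 246.2430 K
2*cp*1000*dT = 493470.9720
V1^2 = 1984.3461
V2 = sqrt(495455.3181) = 703.8859 m/s

703.8859 m/s


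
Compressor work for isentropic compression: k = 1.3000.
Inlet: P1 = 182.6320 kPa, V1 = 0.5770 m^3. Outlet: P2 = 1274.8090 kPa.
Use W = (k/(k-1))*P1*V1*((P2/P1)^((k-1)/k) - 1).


(k-1)/k = 0.2308
(P2/P1)^exp = 1.5658
W = 4.3333 * 182.6320 * 0.5770 * (1.5658 - 1) = 258.3716 kJ

258.3716 kJ


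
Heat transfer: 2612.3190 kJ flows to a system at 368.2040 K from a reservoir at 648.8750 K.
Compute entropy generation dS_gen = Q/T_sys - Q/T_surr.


dS_sys = 2612.3190/368.2040 = 7.0948 kJ/K
dS_surr = -2612.3190/648.8750 = -4.0259 kJ/K
dS_gen = 7.0948 - 4.0259 = 3.0688 kJ/K (irreversible)

dS_gen = 3.0688 kJ/K, irreversible


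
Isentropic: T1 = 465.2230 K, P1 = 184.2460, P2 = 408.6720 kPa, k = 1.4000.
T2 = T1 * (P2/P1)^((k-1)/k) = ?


(k-1)/k = 0.2857
(P2/P1)^exp = 1.2556
T2 = 465.2230 * 1.2556 = 584.1329 K

584.1329 K


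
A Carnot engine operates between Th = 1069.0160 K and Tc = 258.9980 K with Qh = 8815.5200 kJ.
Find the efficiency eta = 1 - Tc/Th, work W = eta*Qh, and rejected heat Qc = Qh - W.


eta = 1 - 258.9980/1069.0160 = 0.7577
W = 0.7577 * 8815.5200 = 6679.7222 kJ
Qc = 8815.5200 - 6679.7222 = 2135.7978 kJ

eta = 75.7723%, W = 6679.7222 kJ, Qc = 2135.7978 kJ


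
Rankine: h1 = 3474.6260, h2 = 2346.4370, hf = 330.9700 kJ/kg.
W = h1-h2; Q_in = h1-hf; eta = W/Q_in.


W = 1128.1890 kJ/kg
Q_in = 3143.6560 kJ/kg
eta = 0.3589 = 35.8878%

eta = 35.8878%


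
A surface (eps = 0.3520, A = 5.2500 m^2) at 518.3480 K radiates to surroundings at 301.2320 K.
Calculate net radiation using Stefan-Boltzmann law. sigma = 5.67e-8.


T^4 = 7.2191e+10
Tsurr^4 = 8.2339e+09
Q = 0.3520 * 5.67e-8 * 5.2500 * 6.3958e+10 = 6701.5758 W

6701.5758 W


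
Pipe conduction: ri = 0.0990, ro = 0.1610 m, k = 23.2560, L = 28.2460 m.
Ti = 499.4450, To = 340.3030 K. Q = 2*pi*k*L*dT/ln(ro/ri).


dT = 159.1420 K
ln(ro/ri) = 0.4863
Q = 2*pi*23.2560*28.2460*159.1420 / 0.4863 = 1350722.7461 W

1350722.7461 W


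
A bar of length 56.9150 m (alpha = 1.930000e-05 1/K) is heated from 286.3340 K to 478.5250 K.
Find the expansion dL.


dT = 192.1910 K
dL = 1.930000e-05 * 56.9150 * 192.1910 = 0.211114 m
L_final = 57.126114 m

dL = 0.211114 m


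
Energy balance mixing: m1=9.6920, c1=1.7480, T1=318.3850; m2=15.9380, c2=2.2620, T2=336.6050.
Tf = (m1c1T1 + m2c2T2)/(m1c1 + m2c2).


num = 17529.1577
den = 52.9934
Tf = 330.7802 K

330.7802 K


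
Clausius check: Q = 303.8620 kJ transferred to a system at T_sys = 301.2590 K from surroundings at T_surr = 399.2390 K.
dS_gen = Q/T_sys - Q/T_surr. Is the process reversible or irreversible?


dS_sys = 303.8620/301.2590 = 1.0086 kJ/K
dS_surr = -303.8620/399.2390 = -0.7611 kJ/K
dS_gen = 1.0086 - 0.7611 = 0.2475 kJ/K (irreversible)

dS_gen = 0.2475 kJ/K, irreversible


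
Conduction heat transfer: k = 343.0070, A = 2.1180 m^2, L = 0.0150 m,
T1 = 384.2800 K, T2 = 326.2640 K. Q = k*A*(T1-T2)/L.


dT = 58.0160 K
Q = 343.0070 * 2.1180 * 58.0160 / 0.0150 = 2809865.0486 W

2809865.0486 W


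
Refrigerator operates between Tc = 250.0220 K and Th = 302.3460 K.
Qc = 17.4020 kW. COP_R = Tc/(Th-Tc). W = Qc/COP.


COP = 250.0220 / 52.3240 = 4.7783
W = 17.4020 / 4.7783 = 3.6418 kW

COP = 4.7783, W = 3.6418 kW


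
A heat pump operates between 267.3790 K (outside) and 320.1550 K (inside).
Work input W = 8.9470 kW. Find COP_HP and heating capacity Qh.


COP = 320.1550 / 52.7760 = 6.0663
Qh = 6.0663 * 8.9470 = 54.2752 kW

COP = 6.0663, Qh = 54.2752 kW


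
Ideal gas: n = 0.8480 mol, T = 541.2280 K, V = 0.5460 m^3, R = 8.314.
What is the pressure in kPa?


P = nRT/V = 0.8480 * 8.314 * 541.2280 / 0.5460
= 3815.8046 / 0.5460 = 6988.6531 Pa = 6.9887 kPa

6.9887 kPa


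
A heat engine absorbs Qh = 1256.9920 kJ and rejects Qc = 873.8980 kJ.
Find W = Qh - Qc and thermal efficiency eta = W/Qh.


W = 1256.9920 - 873.8980 = 383.0940 kJ
eta = 383.0940 / 1256.9920 = 0.3048 = 30.4770%

W = 383.0940 kJ, eta = 30.4770%


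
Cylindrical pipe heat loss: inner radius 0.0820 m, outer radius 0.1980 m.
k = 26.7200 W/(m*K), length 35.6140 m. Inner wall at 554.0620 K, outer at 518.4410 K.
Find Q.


dT = 35.6210 K
ln(ro/ri) = 0.8815
Q = 2*pi*26.7200*35.6140*35.6210 / 0.8815 = 241600.2204 W

241600.2204 W


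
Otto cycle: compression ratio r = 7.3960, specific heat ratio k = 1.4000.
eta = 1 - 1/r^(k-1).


r^(k-1) = 2.2264
eta = 1 - 1/2.2264 = 0.5508 = 55.0840%

55.0840%


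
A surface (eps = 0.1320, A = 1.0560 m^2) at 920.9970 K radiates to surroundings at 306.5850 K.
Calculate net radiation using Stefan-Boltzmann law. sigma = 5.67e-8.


T^4 = 7.1950e+11
Tsurr^4 = 8.8349e+09
Q = 0.1320 * 5.67e-8 * 1.0560 * 7.1067e+11 = 5616.7871 W

5616.7871 W


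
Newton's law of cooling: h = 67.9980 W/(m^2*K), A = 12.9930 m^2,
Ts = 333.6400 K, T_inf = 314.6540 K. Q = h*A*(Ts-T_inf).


dT = 18.9860 K
Q = 67.9980 * 12.9930 * 18.9860 = 16774.0933 W

16774.0933 W


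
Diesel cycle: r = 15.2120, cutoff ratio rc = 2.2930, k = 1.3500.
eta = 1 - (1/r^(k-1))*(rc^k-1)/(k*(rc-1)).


r^(k-1) = 2.5928
rc^k = 3.0658
eta = 0.5435 = 54.3550%

54.3550%


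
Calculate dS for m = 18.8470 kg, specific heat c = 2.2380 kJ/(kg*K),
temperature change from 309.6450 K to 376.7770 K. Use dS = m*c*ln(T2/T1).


T2/T1 = 1.2168
ln(T2/T1) = 0.1962
dS = 18.8470 * 2.2380 * 0.1962 = 8.2768 kJ/K

8.2768 kJ/K


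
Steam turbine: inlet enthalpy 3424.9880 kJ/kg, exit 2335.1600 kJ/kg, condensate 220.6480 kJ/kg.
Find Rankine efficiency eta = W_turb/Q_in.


W = 1089.8280 kJ/kg
Q_in = 3204.3400 kJ/kg
eta = 0.3401 = 34.0110%

eta = 34.0110%


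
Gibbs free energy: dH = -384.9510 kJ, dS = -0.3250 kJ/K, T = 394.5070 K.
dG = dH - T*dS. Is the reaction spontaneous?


T*dS = 394.5070 * -0.3250 = -128.2148 kJ
dG = -384.9510 + 128.2148 = -256.7362 kJ (spontaneous)

dG = -256.7362 kJ, spontaneous


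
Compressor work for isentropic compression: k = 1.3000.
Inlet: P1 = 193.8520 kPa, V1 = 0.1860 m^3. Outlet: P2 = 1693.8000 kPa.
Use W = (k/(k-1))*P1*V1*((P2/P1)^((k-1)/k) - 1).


(k-1)/k = 0.2308
(P2/P1)^exp = 1.6491
W = 4.3333 * 193.8520 * 0.1860 * (1.6491 - 1) = 101.4168 kJ

101.4168 kJ


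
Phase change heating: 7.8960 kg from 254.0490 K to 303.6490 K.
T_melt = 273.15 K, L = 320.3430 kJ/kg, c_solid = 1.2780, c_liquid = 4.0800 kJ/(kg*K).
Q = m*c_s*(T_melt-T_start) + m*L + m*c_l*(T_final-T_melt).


Q1 (sensible, solid) = 7.8960 * 1.2780 * 19.1010 = 192.7499 kJ
Q2 (latent) = 7.8960 * 320.3430 = 2529.4283 kJ
Q3 (sensible, liquid) = 7.8960 * 4.0800 * 30.4990 = 982.5460 kJ
Q_total = 3704.7242 kJ

3704.7242 kJ


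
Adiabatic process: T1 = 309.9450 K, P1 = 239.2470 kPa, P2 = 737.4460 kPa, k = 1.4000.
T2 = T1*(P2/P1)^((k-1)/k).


(k-1)/k = 0.2857
(P2/P1)^exp = 1.3794
T2 = 309.9450 * 1.3794 = 427.5291 K

427.5291 K


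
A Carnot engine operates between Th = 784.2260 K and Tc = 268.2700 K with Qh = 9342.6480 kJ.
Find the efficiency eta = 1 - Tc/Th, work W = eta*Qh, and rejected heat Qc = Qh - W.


eta = 1 - 268.2700/784.2260 = 0.6579
W = 0.6579 * 9342.6480 = 6146.6915 kJ
Qc = 9342.6480 - 6146.6915 = 3195.9565 kJ

eta = 65.7917%, W = 6146.6915 kJ, Qc = 3195.9565 kJ


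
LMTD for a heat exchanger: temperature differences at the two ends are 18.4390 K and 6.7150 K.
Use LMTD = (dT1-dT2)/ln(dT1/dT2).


dT1/dT2 = 2.7459
ln(dT1/dT2) = 1.0101
LMTD = 11.7240 / 1.0101 = 11.6065 K

11.6065 K


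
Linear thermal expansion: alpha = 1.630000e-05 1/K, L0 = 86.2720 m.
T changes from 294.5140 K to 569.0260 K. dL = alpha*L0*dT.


dT = 274.5120 K
dL = 1.630000e-05 * 86.2720 * 274.5120 = 0.386028 m
L_final = 86.658028 m

dL = 0.386028 m


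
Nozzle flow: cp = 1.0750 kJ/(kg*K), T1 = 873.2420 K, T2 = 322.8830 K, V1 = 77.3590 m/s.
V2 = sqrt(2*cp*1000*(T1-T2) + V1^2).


dT = 550.3590 K
2*cp*1000*dT = 1183271.8500
V1^2 = 5984.4149
V2 = sqrt(1189256.2649) = 1090.5303 m/s

1090.5303 m/s


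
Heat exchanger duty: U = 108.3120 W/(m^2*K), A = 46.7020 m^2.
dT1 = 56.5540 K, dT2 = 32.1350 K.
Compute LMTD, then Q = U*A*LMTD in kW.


LMTD = 43.2003 K
Q = 108.3120 * 46.7020 * 43.2003 = 218524.0493 W = 218.5240 kW

218.5240 kW


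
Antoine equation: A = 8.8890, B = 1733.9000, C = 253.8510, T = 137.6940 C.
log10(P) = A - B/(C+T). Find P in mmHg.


C+T = 391.5450
B/(C+T) = 4.4284
log10(P) = 8.8890 - 4.4284 = 4.4606
P = 10^4.4606 = 28883.2235 mmHg

28883.2235 mmHg


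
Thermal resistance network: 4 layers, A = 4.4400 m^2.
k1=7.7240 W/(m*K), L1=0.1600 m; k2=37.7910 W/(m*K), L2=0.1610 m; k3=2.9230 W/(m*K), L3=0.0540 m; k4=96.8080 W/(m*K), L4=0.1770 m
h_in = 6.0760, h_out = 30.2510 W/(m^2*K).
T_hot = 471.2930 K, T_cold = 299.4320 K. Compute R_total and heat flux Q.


R_conv_in = 1/(6.0760*4.4400) = 0.0371
R_1 = 0.1600/(7.7240*4.4400) = 0.0047
R_2 = 0.1610/(37.7910*4.4400) = 0.0010
R_3 = 0.0540/(2.9230*4.4400) = 0.0042
R_4 = 0.1770/(96.8080*4.4400) = 0.0004
R_conv_out = 1/(30.2510*4.4400) = 0.0074
R_total = 0.0547 K/W
Q = 171.8610 / 0.0547 = 3141.2598 W

R_total = 0.0547 K/W, Q = 3141.2598 W


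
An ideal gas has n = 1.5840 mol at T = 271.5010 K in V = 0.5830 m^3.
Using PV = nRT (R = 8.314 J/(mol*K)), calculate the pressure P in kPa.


P = nRT/V = 1.5840 * 8.314 * 271.5010 / 0.5830
= 3575.4988 / 0.5830 = 6132.9310 Pa = 6.1329 kPa

6.1329 kPa


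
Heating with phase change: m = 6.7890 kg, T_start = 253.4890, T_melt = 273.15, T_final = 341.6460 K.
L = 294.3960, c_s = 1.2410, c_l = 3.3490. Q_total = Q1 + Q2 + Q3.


Q1 (sensible, solid) = 6.7890 * 1.2410 * 19.6610 = 165.6469 kJ
Q2 (latent) = 6.7890 * 294.3960 = 1998.6544 kJ
Q3 (sensible, liquid) = 6.7890 * 3.3490 * 68.4960 = 1557.3498 kJ
Q_total = 3721.6511 kJ

3721.6511 kJ


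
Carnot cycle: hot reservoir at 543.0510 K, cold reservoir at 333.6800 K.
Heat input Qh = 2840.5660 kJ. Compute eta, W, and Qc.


eta = 1 - 333.6800/543.0510 = 0.3855
W = 0.3855 * 2840.5660 = 1095.1681 kJ
Qc = 2840.5660 - 1095.1681 = 1745.3979 kJ

eta = 38.5546%, W = 1095.1681 kJ, Qc = 1745.3979 kJ


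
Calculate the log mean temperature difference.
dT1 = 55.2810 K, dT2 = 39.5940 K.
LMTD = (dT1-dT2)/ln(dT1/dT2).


dT1/dT2 = 1.3962
ln(dT1/dT2) = 0.3338
LMTD = 15.6870 / 0.3338 = 47.0020 K

47.0020 K


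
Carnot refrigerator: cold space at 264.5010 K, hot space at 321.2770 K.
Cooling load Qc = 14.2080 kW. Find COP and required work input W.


COP = 264.5010 / 56.7760 = 4.6587
W = 14.2080 / 4.6587 = 3.0498 kW

COP = 4.6587, W = 3.0498 kW


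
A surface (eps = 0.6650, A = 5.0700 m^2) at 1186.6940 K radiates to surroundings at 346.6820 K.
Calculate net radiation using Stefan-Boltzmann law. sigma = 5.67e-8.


T^4 = 1.9831e+12
Tsurr^4 = 1.4445e+10
Q = 0.6650 * 5.67e-8 * 5.0700 * 1.9687e+12 = 376350.6492 W

376350.6492 W


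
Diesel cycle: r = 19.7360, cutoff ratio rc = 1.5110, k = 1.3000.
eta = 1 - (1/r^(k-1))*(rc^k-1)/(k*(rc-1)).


r^(k-1) = 2.4467
rc^k = 1.7102
eta = 0.5631 = 56.3051%

56.3051%


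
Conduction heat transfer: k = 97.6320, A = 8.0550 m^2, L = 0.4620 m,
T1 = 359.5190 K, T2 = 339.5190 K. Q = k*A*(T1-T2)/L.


dT = 20.0000 K
Q = 97.6320 * 8.0550 * 20.0000 / 0.4620 = 34044.4052 W

34044.4052 W


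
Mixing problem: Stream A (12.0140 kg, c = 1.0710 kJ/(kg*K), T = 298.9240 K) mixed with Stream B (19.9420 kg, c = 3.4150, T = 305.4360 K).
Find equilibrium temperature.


num = 24647.0344
den = 80.9689
Tf = 304.4012 K

304.4012 K


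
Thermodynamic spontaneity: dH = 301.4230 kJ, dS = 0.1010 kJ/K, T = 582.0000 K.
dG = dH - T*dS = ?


T*dS = 582.0000 * 0.1010 = 58.7820 kJ
dG = 301.4230 - 58.7820 = 242.6410 kJ (non-spontaneous)

dG = 242.6410 kJ, non-spontaneous


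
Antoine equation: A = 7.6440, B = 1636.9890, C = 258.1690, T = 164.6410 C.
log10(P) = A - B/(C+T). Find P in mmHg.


C+T = 422.8100
B/(C+T) = 3.8717
log10(P) = 7.6440 - 3.8717 = 3.7723
P = 10^3.7723 = 5919.8484 mmHg

5919.8484 mmHg


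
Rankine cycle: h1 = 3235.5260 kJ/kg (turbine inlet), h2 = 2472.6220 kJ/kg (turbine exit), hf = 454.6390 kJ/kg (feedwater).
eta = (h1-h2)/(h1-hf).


W = 762.9040 kJ/kg
Q_in = 2780.8870 kJ/kg
eta = 0.2743 = 27.4338%

eta = 27.4338%


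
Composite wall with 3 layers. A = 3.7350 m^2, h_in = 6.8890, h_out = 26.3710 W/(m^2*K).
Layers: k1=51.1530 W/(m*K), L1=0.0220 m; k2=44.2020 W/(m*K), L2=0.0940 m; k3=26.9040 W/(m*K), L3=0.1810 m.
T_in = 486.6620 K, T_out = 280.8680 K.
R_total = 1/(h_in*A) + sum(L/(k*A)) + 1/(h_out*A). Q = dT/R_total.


R_conv_in = 1/(6.8890*3.7350) = 0.0389
R_1 = 0.0220/(51.1530*3.7350) = 0.0001
R_2 = 0.0940/(44.2020*3.7350) = 0.0006
R_3 = 0.1810/(26.9040*3.7350) = 0.0018
R_conv_out = 1/(26.3710*3.7350) = 0.0102
R_total = 0.0515 K/W
Q = 205.7940 / 0.0515 = 3995.7674 W

R_total = 0.0515 K/W, Q = 3995.7674 W


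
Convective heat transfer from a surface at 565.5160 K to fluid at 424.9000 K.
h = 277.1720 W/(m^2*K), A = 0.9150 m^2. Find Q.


dT = 140.6160 K
Q = 277.1720 * 0.9150 * 140.6160 = 35661.9584 W

35661.9584 W


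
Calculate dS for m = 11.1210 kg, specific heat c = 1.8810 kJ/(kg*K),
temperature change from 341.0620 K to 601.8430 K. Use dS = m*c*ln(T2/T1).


T2/T1 = 1.7646
ln(T2/T1) = 0.5679
dS = 11.1210 * 1.8810 * 0.5679 = 11.8803 kJ/K

11.8803 kJ/K


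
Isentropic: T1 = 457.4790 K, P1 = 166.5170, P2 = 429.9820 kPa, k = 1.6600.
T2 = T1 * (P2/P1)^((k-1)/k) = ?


(k-1)/k = 0.3976
(P2/P1)^exp = 1.4582
T2 = 457.4790 * 1.4582 = 667.0757 K

667.0757 K


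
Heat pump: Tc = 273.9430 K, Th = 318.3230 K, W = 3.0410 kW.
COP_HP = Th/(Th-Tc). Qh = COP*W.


COP = 318.3230 / 44.3800 = 7.1727
Qh = 7.1727 * 3.0410 = 21.8121 kW

COP = 7.1727, Qh = 21.8121 kW


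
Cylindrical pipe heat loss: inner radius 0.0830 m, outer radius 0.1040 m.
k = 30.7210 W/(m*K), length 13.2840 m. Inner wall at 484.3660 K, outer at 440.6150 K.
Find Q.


dT = 43.7510 K
ln(ro/ri) = 0.2256
Q = 2*pi*30.7210*13.2840*43.7510 / 0.2256 = 497380.4090 W

497380.4090 W


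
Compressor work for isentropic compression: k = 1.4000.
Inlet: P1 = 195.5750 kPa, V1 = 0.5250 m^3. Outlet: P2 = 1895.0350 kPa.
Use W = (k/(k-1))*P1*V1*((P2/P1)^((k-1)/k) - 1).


(k-1)/k = 0.2857
(P2/P1)^exp = 1.9134
W = 3.5000 * 195.5750 * 0.5250 * (1.9134 - 1) = 328.2403 kJ

328.2403 kJ


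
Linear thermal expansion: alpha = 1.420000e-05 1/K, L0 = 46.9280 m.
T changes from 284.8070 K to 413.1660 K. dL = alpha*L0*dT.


dT = 128.3590 K
dL = 1.420000e-05 * 46.9280 * 128.3590 = 0.085536 m
L_final = 47.013536 m

dL = 0.085536 m


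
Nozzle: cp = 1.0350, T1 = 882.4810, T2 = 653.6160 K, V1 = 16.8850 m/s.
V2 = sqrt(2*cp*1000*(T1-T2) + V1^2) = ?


dT = 228.8650 K
2*cp*1000*dT = 473750.5500
V1^2 = 285.1032
V2 = sqrt(474035.6532) = 688.5025 m/s

688.5025 m/s


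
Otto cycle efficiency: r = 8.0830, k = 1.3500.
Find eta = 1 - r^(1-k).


r^(k-1) = 2.0780
eta = 1 - 1/2.0780 = 0.5188 = 51.8773%

51.8773%


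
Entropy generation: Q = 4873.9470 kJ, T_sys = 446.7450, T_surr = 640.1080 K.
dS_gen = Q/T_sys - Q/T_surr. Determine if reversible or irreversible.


dS_sys = 4873.9470/446.7450 = 10.9099 kJ/K
dS_surr = -4873.9470/640.1080 = -7.6143 kJ/K
dS_gen = 10.9099 - 7.6143 = 3.2957 kJ/K (irreversible)

dS_gen = 3.2957 kJ/K, irreversible


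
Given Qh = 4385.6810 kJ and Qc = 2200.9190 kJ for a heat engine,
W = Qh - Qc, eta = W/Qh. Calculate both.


W = 4385.6810 - 2200.9190 = 2184.7620 kJ
eta = 2184.7620 / 4385.6810 = 0.4982 = 49.8158%

W = 2184.7620 kJ, eta = 49.8158%


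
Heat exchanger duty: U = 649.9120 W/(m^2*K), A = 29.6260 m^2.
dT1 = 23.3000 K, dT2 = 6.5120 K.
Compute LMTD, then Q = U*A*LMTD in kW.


LMTD = 13.1691 K
Q = 649.9120 * 29.6260 * 13.1691 = 253560.8429 W = 253.5608 kW

253.5608 kW


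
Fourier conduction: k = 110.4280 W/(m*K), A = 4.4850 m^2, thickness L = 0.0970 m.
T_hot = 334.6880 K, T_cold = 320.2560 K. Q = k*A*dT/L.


dT = 14.4320 K
Q = 110.4280 * 4.4850 * 14.4320 / 0.0970 = 73687.9441 W

73687.9441 W


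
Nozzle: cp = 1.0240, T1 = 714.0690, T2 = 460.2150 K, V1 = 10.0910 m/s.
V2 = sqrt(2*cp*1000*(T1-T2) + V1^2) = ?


dT = 253.8540 K
2*cp*1000*dT = 519892.9920
V1^2 = 101.8283
V2 = sqrt(519994.8203) = 721.1067 m/s

721.1067 m/s


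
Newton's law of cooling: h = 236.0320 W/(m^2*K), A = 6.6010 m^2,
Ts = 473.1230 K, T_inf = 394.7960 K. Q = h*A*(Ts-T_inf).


dT = 78.3270 K
Q = 236.0320 * 6.6010 * 78.3270 = 122037.1655 W

122037.1655 W


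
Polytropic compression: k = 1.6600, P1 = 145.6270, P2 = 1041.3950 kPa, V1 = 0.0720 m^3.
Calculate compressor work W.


(k-1)/k = 0.3976
(P2/P1)^exp = 2.1862
W = 2.5152 * 145.6270 * 0.0720 * (2.1862 - 1) = 31.2822 kJ

31.2822 kJ


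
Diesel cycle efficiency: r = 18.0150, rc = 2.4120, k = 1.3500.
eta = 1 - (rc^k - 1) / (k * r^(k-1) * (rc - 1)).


r^(k-1) = 2.7509
rc^k = 3.2825
eta = 0.5647 = 56.4712%

56.4712%


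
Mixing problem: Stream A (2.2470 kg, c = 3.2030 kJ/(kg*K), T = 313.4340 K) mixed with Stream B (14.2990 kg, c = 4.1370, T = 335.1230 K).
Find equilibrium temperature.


num = 22080.0174
den = 66.3521
Tf = 332.7704 K

332.7704 K


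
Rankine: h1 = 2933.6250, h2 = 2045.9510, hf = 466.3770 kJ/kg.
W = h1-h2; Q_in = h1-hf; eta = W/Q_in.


W = 887.6740 kJ/kg
Q_in = 2467.2480 kJ/kg
eta = 0.3598 = 35.9783%

eta = 35.9783%


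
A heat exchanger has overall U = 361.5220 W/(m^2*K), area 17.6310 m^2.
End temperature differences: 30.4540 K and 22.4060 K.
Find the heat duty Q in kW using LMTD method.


LMTD = 26.2245 K
Q = 361.5220 * 17.6310 * 26.2245 = 167154.8311 W = 167.1548 kW

167.1548 kW


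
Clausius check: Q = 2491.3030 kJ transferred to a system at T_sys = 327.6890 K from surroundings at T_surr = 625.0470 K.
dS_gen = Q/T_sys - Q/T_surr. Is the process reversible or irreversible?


dS_sys = 2491.3030/327.6890 = 7.6026 kJ/K
dS_surr = -2491.3030/625.0470 = -3.9858 kJ/K
dS_gen = 7.6026 - 3.9858 = 3.6169 kJ/K (irreversible)

dS_gen = 3.6169 kJ/K, irreversible


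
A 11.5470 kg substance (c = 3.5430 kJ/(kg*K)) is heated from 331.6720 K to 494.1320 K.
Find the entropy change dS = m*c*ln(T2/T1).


T2/T1 = 1.4898
ln(T2/T1) = 0.3987
dS = 11.5470 * 3.5430 * 0.3987 = 16.3094 kJ/K

16.3094 kJ/K


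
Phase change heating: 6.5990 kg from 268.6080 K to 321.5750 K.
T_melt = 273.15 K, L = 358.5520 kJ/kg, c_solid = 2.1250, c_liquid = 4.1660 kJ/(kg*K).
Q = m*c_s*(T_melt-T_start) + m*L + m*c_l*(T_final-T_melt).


Q1 (sensible, solid) = 6.5990 * 2.1250 * 4.5420 = 63.6919 kJ
Q2 (latent) = 6.5990 * 358.5520 = 2366.0846 kJ
Q3 (sensible, liquid) = 6.5990 * 4.1660 * 48.4250 = 1331.2727 kJ
Q_total = 3761.0492 kJ

3761.0492 kJ


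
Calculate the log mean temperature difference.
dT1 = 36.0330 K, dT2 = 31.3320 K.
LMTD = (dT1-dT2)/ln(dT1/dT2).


dT1/dT2 = 1.1500
ln(dT1/dT2) = 0.1398
LMTD = 4.7010 / 0.1398 = 33.6278 K

33.6278 K


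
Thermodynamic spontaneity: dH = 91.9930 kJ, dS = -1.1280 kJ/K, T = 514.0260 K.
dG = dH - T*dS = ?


T*dS = 514.0260 * -1.1280 = -579.8213 kJ
dG = 91.9930 + 579.8213 = 671.8143 kJ (non-spontaneous)

dG = 671.8143 kJ, non-spontaneous


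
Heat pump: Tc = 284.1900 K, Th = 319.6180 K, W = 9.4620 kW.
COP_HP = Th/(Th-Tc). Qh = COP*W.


COP = 319.6180 / 35.4280 = 9.0216
Qh = 9.0216 * 9.4620 = 85.3626 kW

COP = 9.0216, Qh = 85.3626 kW


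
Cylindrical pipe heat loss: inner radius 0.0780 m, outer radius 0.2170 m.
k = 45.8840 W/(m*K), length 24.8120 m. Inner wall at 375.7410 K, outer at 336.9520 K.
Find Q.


dT = 38.7890 K
ln(ro/ri) = 1.0232
Q = 2*pi*45.8840*24.8120*38.7890 / 1.0232 = 271178.8619 W

271178.8619 W


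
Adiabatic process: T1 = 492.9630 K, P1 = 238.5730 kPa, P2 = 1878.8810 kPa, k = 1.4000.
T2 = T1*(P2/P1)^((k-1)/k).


(k-1)/k = 0.2857
(P2/P1)^exp = 1.8033
T2 = 492.9630 * 1.8033 = 888.9836 K

888.9836 K


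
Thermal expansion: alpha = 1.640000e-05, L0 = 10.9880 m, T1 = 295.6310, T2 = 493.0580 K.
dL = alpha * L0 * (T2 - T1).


dT = 197.4270 K
dL = 1.640000e-05 * 10.9880 * 197.4270 = 0.035577 m
L_final = 11.023577 m

dL = 0.035577 m


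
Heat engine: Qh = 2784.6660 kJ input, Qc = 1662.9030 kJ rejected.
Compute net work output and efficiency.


W = 2784.6660 - 1662.9030 = 1121.7630 kJ
eta = 1121.7630 / 2784.6660 = 0.4028 = 40.2836%

W = 1121.7630 kJ, eta = 40.2836%


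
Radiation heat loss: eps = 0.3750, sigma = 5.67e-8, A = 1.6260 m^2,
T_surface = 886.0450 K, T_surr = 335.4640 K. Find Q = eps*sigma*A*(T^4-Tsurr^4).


T^4 = 6.1634e+11
Tsurr^4 = 1.2664e+10
Q = 0.3750 * 5.67e-8 * 1.6260 * 6.0368e+11 = 20870.9074 W

20870.9074 W


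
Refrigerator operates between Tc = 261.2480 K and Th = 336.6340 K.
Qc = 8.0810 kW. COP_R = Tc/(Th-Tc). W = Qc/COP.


COP = 261.2480 / 75.3860 = 3.4655
W = 8.0810 / 3.4655 = 2.3319 kW

COP = 3.4655, W = 2.3319 kW


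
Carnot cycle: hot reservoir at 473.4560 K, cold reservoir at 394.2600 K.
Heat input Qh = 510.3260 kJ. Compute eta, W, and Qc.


eta = 1 - 394.2600/473.4560 = 0.1673
W = 0.1673 * 510.3260 = 85.3633 kJ
Qc = 510.3260 - 85.3633 = 424.9627 kJ

eta = 16.7272%, W = 85.3633 kJ, Qc = 424.9627 kJ


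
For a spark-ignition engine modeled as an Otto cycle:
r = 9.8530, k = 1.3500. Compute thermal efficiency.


r^(k-1) = 2.2271
eta = 1 - 1/2.2271 = 0.5510 = 55.0995%

55.0995%


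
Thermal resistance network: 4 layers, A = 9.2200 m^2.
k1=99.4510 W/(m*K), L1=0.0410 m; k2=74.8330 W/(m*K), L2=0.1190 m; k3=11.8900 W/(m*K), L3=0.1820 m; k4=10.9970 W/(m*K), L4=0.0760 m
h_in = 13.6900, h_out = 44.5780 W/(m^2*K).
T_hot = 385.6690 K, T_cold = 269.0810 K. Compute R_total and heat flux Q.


R_conv_in = 1/(13.6900*9.2200) = 0.0079
R_1 = 0.0410/(99.4510*9.2200) = 4.4714e-05
R_2 = 0.1190/(74.8330*9.2200) = 0.0002
R_3 = 0.1820/(11.8900*9.2200) = 0.0017
R_4 = 0.0760/(10.9970*9.2200) = 0.0007
R_conv_out = 1/(44.5780*9.2200) = 0.0024
R_total = 0.0130 K/W
Q = 116.5880 / 0.0130 = 8980.3677 W

R_total = 0.0130 K/W, Q = 8980.3677 W


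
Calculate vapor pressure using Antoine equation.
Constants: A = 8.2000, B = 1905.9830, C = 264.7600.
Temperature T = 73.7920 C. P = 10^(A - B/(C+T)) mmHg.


C+T = 338.5520
B/(C+T) = 5.6298
log10(P) = 8.2000 - 5.6298 = 2.5702
P = 10^2.5702 = 371.6989 mmHg

371.6989 mmHg


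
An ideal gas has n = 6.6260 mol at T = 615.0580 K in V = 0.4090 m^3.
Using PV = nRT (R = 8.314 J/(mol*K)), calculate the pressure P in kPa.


P = nRT/V = 6.6260 * 8.314 * 615.0580 / 0.4090
= 33882.6620 / 0.4090 = 82842.6944 Pa = 82.8427 kPa

82.8427 kPa


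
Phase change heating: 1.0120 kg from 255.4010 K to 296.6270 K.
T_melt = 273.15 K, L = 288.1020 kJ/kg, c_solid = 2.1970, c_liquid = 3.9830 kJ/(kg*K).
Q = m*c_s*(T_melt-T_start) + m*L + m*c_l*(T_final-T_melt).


Q1 (sensible, solid) = 1.0120 * 2.1970 * 17.7490 = 39.4625 kJ
Q2 (latent) = 1.0120 * 288.1020 = 291.5592 kJ
Q3 (sensible, liquid) = 1.0120 * 3.9830 * 23.4770 = 94.6310 kJ
Q_total = 425.6527 kJ

425.6527 kJ


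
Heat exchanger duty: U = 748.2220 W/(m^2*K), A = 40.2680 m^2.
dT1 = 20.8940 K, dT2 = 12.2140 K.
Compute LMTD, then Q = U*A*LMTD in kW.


LMTD = 16.1675 K
Q = 748.2220 * 40.2680 * 16.1675 = 487117.4401 W = 487.1174 kW

487.1174 kW


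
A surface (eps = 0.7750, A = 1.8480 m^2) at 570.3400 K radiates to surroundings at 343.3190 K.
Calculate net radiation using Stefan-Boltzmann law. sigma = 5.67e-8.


T^4 = 1.0581e+11
Tsurr^4 = 1.3893e+10
Q = 0.7750 * 5.67e-8 * 1.8480 * 9.1919e+10 = 7464.3705 W

7464.3705 W


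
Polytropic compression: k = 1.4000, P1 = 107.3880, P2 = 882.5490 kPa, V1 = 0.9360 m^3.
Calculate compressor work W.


(k-1)/k = 0.2857
(P2/P1)^exp = 1.8254
W = 3.5000 * 107.3880 * 0.9360 * (1.8254 - 1) = 290.3909 kJ

290.3909 kJ


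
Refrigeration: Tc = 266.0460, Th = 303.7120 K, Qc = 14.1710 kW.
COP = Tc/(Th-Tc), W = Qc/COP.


COP = 266.0460 / 37.6660 = 7.0633
W = 14.1710 / 7.0633 = 2.0063 kW

COP = 7.0633, W = 2.0063 kW


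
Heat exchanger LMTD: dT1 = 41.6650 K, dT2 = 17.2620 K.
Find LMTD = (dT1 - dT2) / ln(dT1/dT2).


dT1/dT2 = 2.4137
ln(dT1/dT2) = 0.8812
LMTD = 24.4030 / 0.8812 = 27.6944 K

27.6944 K


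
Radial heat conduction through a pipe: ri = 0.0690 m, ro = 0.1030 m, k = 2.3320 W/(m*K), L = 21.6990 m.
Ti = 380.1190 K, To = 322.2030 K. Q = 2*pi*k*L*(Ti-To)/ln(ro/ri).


dT = 57.9160 K
ln(ro/ri) = 0.4006
Q = 2*pi*2.3320*21.6990*57.9160 / 0.4006 = 45963.3183 W

45963.3183 W


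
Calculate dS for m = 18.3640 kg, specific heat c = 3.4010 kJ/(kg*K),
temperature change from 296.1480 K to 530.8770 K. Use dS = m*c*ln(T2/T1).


T2/T1 = 1.7926
ln(T2/T1) = 0.5837
dS = 18.3640 * 3.4010 * 0.5837 = 36.4537 kJ/K

36.4537 kJ/K


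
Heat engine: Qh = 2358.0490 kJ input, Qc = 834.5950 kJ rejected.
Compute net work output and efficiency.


W = 2358.0490 - 834.5950 = 1523.4540 kJ
eta = 1523.4540 / 2358.0490 = 0.6461 = 64.6065%

W = 1523.4540 kJ, eta = 64.6065%


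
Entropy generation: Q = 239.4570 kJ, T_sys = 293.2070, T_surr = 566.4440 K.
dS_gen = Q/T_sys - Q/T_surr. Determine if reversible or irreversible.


dS_sys = 239.4570/293.2070 = 0.8167 kJ/K
dS_surr = -239.4570/566.4440 = -0.4227 kJ/K
dS_gen = 0.8167 - 0.4227 = 0.3939 kJ/K (irreversible)

dS_gen = 0.3939 kJ/K, irreversible


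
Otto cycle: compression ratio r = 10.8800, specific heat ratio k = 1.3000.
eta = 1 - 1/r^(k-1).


r^(k-1) = 2.0464
eta = 1 - 1/2.0464 = 0.5113 = 51.1335%

51.1335%


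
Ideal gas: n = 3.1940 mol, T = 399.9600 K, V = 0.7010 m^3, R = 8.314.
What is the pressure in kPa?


P = nRT/V = 3.1940 * 8.314 * 399.9600 / 0.7010
= 10620.9042 / 0.7010 = 15151.0759 Pa = 15.1511 kPa

15.1511 kPa


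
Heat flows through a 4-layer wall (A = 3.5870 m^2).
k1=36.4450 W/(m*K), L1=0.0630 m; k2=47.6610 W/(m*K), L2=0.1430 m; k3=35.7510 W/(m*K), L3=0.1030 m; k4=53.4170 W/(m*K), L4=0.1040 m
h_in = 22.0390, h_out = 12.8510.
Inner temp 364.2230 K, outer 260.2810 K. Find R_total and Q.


R_conv_in = 1/(22.0390*3.5870) = 0.0126
R_1 = 0.0630/(36.4450*3.5870) = 0.0005
R_2 = 0.1430/(47.6610*3.5870) = 0.0008
R_3 = 0.1030/(35.7510*3.5870) = 0.0008
R_4 = 0.1040/(53.4170*3.5870) = 0.0005
R_conv_out = 1/(12.8510*3.5870) = 0.0217
R_total = 0.0370 K/W
Q = 103.9420 / 0.0370 = 2808.6710 W

R_total = 0.0370 K/W, Q = 2808.6710 W


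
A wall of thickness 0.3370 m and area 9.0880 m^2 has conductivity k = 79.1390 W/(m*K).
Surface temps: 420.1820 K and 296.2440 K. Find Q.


dT = 123.9380 K
Q = 79.1390 * 9.0880 * 123.9380 / 0.3370 = 264504.7401 W

264504.7401 W


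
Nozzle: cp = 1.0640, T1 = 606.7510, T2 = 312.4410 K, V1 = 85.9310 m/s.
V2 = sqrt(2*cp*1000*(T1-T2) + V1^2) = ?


dT = 294.3100 K
2*cp*1000*dT = 626291.6800
V1^2 = 7384.1368
V2 = sqrt(633675.8168) = 796.0376 m/s

796.0376 m/s


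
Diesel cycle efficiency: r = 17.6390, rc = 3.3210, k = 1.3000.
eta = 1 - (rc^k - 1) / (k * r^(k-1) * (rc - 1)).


r^(k-1) = 2.3656
rc^k = 4.7605
eta = 0.4732 = 47.3157%

47.3157%


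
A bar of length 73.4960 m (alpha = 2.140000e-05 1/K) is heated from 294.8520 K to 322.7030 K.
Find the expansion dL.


dT = 27.8510 K
dL = 2.140000e-05 * 73.4960 * 27.8510 = 0.043804 m
L_final = 73.539804 m

dL = 0.043804 m


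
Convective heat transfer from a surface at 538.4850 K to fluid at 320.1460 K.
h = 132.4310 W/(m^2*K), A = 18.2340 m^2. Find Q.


dT = 218.3390 K
Q = 132.4310 * 18.2340 * 218.3390 = 527233.4134 W

527233.4134 W


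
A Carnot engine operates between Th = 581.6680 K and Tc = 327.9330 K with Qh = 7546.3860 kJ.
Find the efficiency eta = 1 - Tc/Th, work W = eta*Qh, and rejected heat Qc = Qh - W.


eta = 1 - 327.9330/581.6680 = 0.4362
W = 0.4362 * 7546.3860 = 3291.8817 kJ
Qc = 7546.3860 - 3291.8817 = 4254.5043 kJ

eta = 43.6220%, W = 3291.8817 kJ, Qc = 4254.5043 kJ


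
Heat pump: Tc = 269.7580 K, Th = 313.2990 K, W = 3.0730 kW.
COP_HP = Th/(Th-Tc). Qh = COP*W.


COP = 313.2990 / 43.5410 = 7.1955
Qh = 7.1955 * 3.0730 = 22.1118 kW

COP = 7.1955, Qh = 22.1118 kW


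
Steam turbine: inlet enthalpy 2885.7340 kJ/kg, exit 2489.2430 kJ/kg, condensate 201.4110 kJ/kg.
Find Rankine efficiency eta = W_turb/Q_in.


W = 396.4910 kJ/kg
Q_in = 2684.3230 kJ/kg
eta = 0.1477 = 14.7706%

eta = 14.7706%


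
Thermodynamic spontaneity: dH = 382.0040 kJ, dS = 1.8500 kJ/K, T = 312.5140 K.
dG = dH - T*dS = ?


T*dS = 312.5140 * 1.8500 = 578.1509 kJ
dG = 382.0040 - 578.1509 = -196.1469 kJ (spontaneous)

dG = -196.1469 kJ, spontaneous


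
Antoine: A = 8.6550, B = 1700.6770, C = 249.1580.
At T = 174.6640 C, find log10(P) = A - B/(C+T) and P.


C+T = 423.8220
B/(C+T) = 4.0127
log10(P) = 8.6550 - 4.0127 = 4.6423
P = 10^4.6423 = 43881.8326 mmHg

43881.8326 mmHg


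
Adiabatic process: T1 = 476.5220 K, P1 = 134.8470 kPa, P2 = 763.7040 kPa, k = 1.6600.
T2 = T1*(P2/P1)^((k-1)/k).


(k-1)/k = 0.3976
(P2/P1)^exp = 1.9926
T2 = 476.5220 * 1.9926 = 949.5149 K

949.5149 K


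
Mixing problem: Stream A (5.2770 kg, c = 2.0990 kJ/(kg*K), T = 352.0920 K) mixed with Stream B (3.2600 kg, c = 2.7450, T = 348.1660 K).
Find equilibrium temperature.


num = 7015.5530
den = 20.0251
Tf = 350.3376 K

350.3376 K


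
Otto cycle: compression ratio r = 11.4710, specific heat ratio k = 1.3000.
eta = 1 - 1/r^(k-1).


r^(k-1) = 2.0791
eta = 1 - 1/2.0791 = 0.5190 = 51.9028%

51.9028%


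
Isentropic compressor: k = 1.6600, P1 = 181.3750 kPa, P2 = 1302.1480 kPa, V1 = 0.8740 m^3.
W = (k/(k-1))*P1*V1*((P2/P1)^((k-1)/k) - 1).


(k-1)/k = 0.3976
(P2/P1)^exp = 2.1896
W = 2.5152 * 181.3750 * 0.8740 * (2.1896 - 1) = 474.3120 kJ

474.3120 kJ


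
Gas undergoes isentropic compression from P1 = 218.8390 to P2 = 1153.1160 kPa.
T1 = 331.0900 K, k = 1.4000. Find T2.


(k-1)/k = 0.2857
(P2/P1)^exp = 1.6077
T2 = 331.0900 * 1.6077 = 532.3042 K

532.3042 K


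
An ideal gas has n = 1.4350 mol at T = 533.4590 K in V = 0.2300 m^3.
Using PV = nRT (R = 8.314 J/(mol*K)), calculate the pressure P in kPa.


P = nRT/V = 1.4350 * 8.314 * 533.4590 / 0.2300
= 6364.4806 / 0.2300 = 27671.6548 Pa = 27.6717 kPa

27.6717 kPa


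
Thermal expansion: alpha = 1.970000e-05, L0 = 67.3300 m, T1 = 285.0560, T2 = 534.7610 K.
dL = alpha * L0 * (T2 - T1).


dT = 249.7050 K
dL = 1.970000e-05 * 67.3300 * 249.7050 = 0.331209 m
L_final = 67.661209 m

dL = 0.331209 m


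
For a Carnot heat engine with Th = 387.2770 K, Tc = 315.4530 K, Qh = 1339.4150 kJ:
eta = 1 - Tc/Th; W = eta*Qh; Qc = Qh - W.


eta = 1 - 315.4530/387.2770 = 0.1855
W = 0.1855 * 1339.4150 = 248.4065 kJ
Qc = 1339.4150 - 248.4065 = 1091.0085 kJ

eta = 18.5459%, W = 248.4065 kJ, Qc = 1091.0085 kJ


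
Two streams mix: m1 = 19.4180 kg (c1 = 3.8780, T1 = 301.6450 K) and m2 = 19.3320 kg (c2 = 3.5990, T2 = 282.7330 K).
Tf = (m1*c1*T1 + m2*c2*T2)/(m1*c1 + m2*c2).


num = 42386.1685
den = 144.8789
Tf = 292.5628 K

292.5628 K


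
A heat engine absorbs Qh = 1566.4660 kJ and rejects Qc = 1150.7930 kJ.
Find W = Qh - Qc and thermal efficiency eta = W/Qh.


W = 1566.4660 - 1150.7930 = 415.6730 kJ
eta = 415.6730 / 1566.4660 = 0.2654 = 26.5357%

W = 415.6730 kJ, eta = 26.5357%


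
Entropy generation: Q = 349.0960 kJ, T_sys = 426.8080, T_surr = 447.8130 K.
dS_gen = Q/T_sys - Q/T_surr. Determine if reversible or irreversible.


dS_sys = 349.0960/426.8080 = 0.8179 kJ/K
dS_surr = -349.0960/447.8130 = -0.7796 kJ/K
dS_gen = 0.8179 - 0.7796 = 0.0384 kJ/K (irreversible)

dS_gen = 0.0384 kJ/K, irreversible


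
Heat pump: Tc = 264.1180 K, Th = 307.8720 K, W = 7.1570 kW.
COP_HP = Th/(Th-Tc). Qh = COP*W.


COP = 307.8720 / 43.7540 = 7.0364
Qh = 7.0364 * 7.1570 = 50.3597 kW

COP = 7.0364, Qh = 50.3597 kW


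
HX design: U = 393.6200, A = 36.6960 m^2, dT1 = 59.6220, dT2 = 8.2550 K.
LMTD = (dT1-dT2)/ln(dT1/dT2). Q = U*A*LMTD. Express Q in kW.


LMTD = 25.9796 K
Q = 393.6200 * 36.6960 * 25.9796 = 375256.5351 W = 375.2565 kW

375.2565 kW


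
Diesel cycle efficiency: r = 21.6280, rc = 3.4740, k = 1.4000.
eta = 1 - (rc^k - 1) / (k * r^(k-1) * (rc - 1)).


r^(k-1) = 3.4198
rc^k = 5.7169
eta = 0.6018 = 60.1779%

60.1779%


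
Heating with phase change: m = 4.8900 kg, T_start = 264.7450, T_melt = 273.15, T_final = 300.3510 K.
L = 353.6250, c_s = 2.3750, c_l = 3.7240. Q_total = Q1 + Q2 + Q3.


Q1 (sensible, solid) = 4.8900 * 2.3750 * 8.4050 = 97.6136 kJ
Q2 (latent) = 4.8900 * 353.6250 = 1729.2262 kJ
Q3 (sensible, liquid) = 4.8900 * 3.7240 * 27.2010 = 495.3400 kJ
Q_total = 2322.1798 kJ

2322.1798 kJ


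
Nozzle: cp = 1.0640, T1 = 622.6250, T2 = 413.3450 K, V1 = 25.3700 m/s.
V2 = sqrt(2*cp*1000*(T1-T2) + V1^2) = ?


dT = 209.2800 K
2*cp*1000*dT = 445347.8400
V1^2 = 643.6369
V2 = sqrt(445991.4769) = 667.8259 m/s

667.8259 m/s


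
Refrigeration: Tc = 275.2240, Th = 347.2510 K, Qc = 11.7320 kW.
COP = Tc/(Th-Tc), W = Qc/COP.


COP = 275.2240 / 72.0270 = 3.8211
W = 11.7320 / 3.8211 = 3.0703 kW

COP = 3.8211, W = 3.0703 kW


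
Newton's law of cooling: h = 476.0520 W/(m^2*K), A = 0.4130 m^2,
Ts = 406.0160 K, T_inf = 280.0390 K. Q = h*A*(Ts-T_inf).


dT = 125.9770 K
Q = 476.0520 * 0.4130 * 125.9770 = 24768.2720 W

24768.2720 W


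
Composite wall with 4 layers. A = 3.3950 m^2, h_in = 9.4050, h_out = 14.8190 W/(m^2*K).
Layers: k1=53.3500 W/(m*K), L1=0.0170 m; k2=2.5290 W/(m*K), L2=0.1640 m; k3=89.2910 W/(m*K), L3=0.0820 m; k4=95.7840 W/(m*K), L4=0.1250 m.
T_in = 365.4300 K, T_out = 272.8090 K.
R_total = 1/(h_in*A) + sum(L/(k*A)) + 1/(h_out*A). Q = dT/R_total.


R_conv_in = 1/(9.4050*3.3950) = 0.0313
R_1 = 0.0170/(53.3500*3.3950) = 9.3859e-05
R_2 = 0.1640/(2.5290*3.3950) = 0.0191
R_3 = 0.0820/(89.2910*3.3950) = 0.0003
R_4 = 0.1250/(95.7840*3.3950) = 0.0004
R_conv_out = 1/(14.8190*3.3950) = 0.0199
R_total = 0.0710 K/W
Q = 92.6210 / 0.0710 = 1303.6983 W

R_total = 0.0710 K/W, Q = 1303.6983 W


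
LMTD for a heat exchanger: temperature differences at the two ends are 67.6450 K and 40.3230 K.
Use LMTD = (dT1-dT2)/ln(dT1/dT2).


dT1/dT2 = 1.6776
ln(dT1/dT2) = 0.5174
LMTD = 27.3220 / 0.5174 = 52.8113 K

52.8113 K


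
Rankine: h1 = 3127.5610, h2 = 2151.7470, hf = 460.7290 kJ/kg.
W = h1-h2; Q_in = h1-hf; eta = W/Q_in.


W = 975.8140 kJ/kg
Q_in = 2666.8320 kJ/kg
eta = 0.3659 = 36.5908%

eta = 36.5908%


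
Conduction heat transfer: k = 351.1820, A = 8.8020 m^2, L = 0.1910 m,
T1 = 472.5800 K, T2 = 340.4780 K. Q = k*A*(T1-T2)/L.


dT = 132.1020 K
Q = 351.1820 * 8.8020 * 132.1020 / 0.1910 = 2137911.0778 W

2137911.0778 W


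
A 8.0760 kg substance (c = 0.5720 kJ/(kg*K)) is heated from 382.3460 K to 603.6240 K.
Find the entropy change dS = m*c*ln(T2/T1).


T2/T1 = 1.5787
ln(T2/T1) = 0.4566
dS = 8.0760 * 0.5720 * 0.4566 = 2.1094 kJ/K

2.1094 kJ/K
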